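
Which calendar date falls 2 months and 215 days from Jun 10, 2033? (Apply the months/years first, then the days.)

Counting forward 2 months and 215 days from June 10, 2033: first the month/year part, then the days.
month 6 + 2 = 8 → August 2033.
Day 10 is valid in August, giving August 10, 2033.
Now add 215 days from August 10, 2033.
August has 31 days, so 31 − 10 = 21 days remain after August 10, 2033; 215 − 21 = 194 left.
September 2033 has 30 days: 194 − 30 = 164 left.
October 2033 has 31 days: 164 − 31 = 133 left.
November 2033 has 30 days: 133 − 30 = 103 left.
December 2033 has 31 days: 103 − 31 = 72 left.
January 2034 has 31 days: 72 − 31 = 41 left.
February 2034 has 28 days (2034 is not a leap year): 41 − 28 = 13 left.
13 days into March 2034 → March 13, 2034.

March 13, 2034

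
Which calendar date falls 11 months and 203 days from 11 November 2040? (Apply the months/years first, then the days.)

Counting forward 11 months and 203 days from November 11, 2040: first the month/year part, then the days.
month 11 + 11 = 22, which is month 10 of year 2041 → October 2041.
Day 11 is valid in October, giving October 11, 2041.
Now add 203 days from October 11, 2041.
October has 31 days, so 31 − 11 = 20 days remain after October 11, 2041; 203 − 20 = 183 left.
November 2041 has 30 days: 183 − 30 = 153 left.
December 2041 has 31 days: 153 − 31 = 122 left.
January 2042 has 31 days: 122 − 31 = 91 left.
February 2042 has 28 days (2042 is not a leap year): 91 − 28 = 63 left.
March 2042 has 31 days: 63 − 31 = 32 left.
April 2042 has 30 days: 32 − 30 = 2 left.
2 days into May 2042 → May 2, 2042.

May 2, 2042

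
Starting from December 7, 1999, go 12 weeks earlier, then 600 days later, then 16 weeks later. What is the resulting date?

Subtracting 12 weeks (= 84 days) from December 7, 1999:
Going back 7 days from December 7, 1999 reaches the end of the previous month; 84 − 7 = 77 left.
November 1999 has 30 days: 77 − 30 = 47 left.
October 1999 has 31 days: 47 − 31 = 16 left.
September 1999 has 30 days; 30 − 16 = 14 → September 14, 1999.
Adding 600 days from September 14, 1999:
September has 30 days, so 30 − 14 = 16 days remain after September 14, 1999; 600 − 16 = 584 left.
October 1999 has 31 days: 584 − 31 = 553 left.
November 1999 has 30 days: 553 − 30 = 523 left.
December 1999 has 31 days: 523 − 31 = 492 left.
January 2000 has 31 days: 492 − 31 = 461 left.
February 2000 has 29 days (2000 is a leap year (divisible by 400)): 461 − 29 = 432 left.
March 2000 has 31 days: 432 − 31 = 401 left.
April 2000 has 30 days: 401 − 30 = 371 left.
May 2000 has 31 days: 371 − 31 = 340 left.
June 2000 has 30 days: 340 − 30 = 310 left.
July 2000 has 31 days: 310 − 31 = 279 left.
August 2000 has 31 days: 279 − 31 = 248 left.
September 2000 has 30 days: 248 − 30 = 218 left.
October 2000 has 31 days: 218 − 31 = 187 left.
November 2000 has 30 days: 187 − 30 = 157 left.
December 2000 has 31 days: 157 − 31 = 126 left.
January 2001 has 31 days: 126 − 31 = 95 left.
February 2001 has 28 days (2001 is not a leap year): 95 − 28 = 67 left.
March 2001 has 31 days: 67 − 31 = 36 left.
April 2001 has 30 days: 36 − 30 = 6 left.
6 days into May 2001 → May 6, 2001.
Counting forward 16 weeks (= 112 days) from May 6, 2001:
May has 31 days, so 31 − 6 = 25 days remain after May 6, 2001; 112 − 25 = 87 left.
June 2001 has 30 days: 87 − 30 = 57 left.
July 2001 has 31 days: 57 − 31 = 26 left.
26 days into August 2001 → August 26, 2001.

August 26, 2001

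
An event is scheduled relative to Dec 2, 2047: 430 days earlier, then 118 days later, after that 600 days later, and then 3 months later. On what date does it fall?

Subtracting 430 days from December 2, 2047:
Going back 2 days from December 2, 2047 reaches the end of the previous month; 430 − 2 = 428 left.
November 2047 has 30 days: 428 − 30 = 398 left.
October 2047 has 31 days: 398 − 31 = 367 left.
September 2047 has 30 days: 367 − 30 = 337 left.
August 2047 has 31 days: 337 − 31 = 306 left.
July 2047 has 31 days: 306 − 31 = 275 left.
June 2047 has 30 days: 275 − 30 = 245 left.
May 2047 has 31 days: 245 − 31 = 214 left.
April 2047 has 30 days: 214 − 30 = 184 left.
March 2047 has 31 days: 184 − 31 = 153 left.
February 2047 has 28 days (2047 is not a leap year): 153 − 28 = 125 left.
January 2047 has 31 days: 125 − 31 = 94 left.
December 2046 has 31 days: 94 − 31 = 63 left.
November 2046 has 30 days: 63 − 30 = 33 left.
October 2046 has 31 days: 33 − 31 = 2 left.
September 2046 has 30 days; 30 − 2 = 28 → September 28, 2046.
Counting forward 118 days from September 28, 2046:
September has 30 days, so 30 − 28 = 2 days remain after September 28, 2046; 118 − 2 = 116 left.
October 2046 has 31 days: 116 − 31 = 85 left.
November 2046 has 30 days: 85 − 30 = 55 left.
December 2046 has 31 days: 55 − 31 = 24 left.
24 days into January 2047 → January 24, 2047.
Advancing 600 days from January 24, 2047:
January has 31 days, so 31 − 24 = 7 days remain after January 24, 2047; 600 − 7 = 593 left.
February 2047 has 28 days (2047 is not a leap year): 593 − 28 = 565 left.
March 2047 has 31 days: 565 − 31 = 534 left.
April 2047 has 30 days: 534 − 30 = 504 left.
May 2047 has 31 days: 504 − 31 = 473 left.
June 2047 has 30 days: 473 − 30 = 443 left.
July 2047 has 31 days: 443 − 31 = 412 left.
August 2047 has 31 days: 412 − 31 = 381 left.
September 2047 has 30 days: 381 − 30 = 351 left.
October 2047 has 31 days: 351 − 31 = 320 left.
November 2047 has 30 days: 320 − 30 = 290 left.
December 2047 has 31 days: 290 − 31 = 259 left.
January 2048 has 31 days: 259 − 31 = 228 left.
February 2048 has 29 days (2048 is a leap year): 228 − 29 = 199 left.
March 2048 has 31 days: 199 − 31 = 168 left.
April 2048 has 30 days: 168 − 30 = 138 left.
May 2048 has 31 days: 138 − 31 = 107 left.
June 2048 has 30 days: 107 − 30 = 77 left.
July 2048 has 31 days: 77 − 31 = 46 left.
August 2048 has 31 days: 46 − 31 = 15 left.
15 days into September 2048 → September 15, 2048.
Counting forward 3 months from September 15, 2048:
month 9 + 3 = 12 → December 2048.
Day 15 is valid in December, giving December 15, 2048.

December 15, 2048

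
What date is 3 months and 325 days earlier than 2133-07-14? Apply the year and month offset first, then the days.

May 24, 2132

Going back 3 months and 325 days from July 14, 2133: first the month/year part, then the days.
month 7 − 3 = 4 → April 2133.
Day 14 is valid in April, giving April 14, 2133.
Now subtract 325 days from April 14, 2133.
Going back 14 days from April 14, 2133 reaches the end of the previous month; 325 − 14 = 311 left.
March 2133 has 31 days: 311 − 31 = 280 left.
February 2133 has 28 days (2133 is not a leap year): 280 − 28 = 252 left.
January 2133 has 31 days: 252 − 31 = 221 left.
December 2132 has 31 days: 221 − 31 = 190 left.
November 2132 has 30 days: 190 − 30 = 160 left.
October 2132 has 31 days: 160 − 31 = 129 left.
September 2132 has 30 days: 129 − 30 = 99 left.
August 2132 has 31 days: 99 − 31 = 68 left.
July 2132 has 31 days: 68 − 31 = 37 left.
June 2132 has 30 days: 37 − 30 = 7 left.
May 2132 has 31 days; 31 − 7 = 24 → May 24, 2132.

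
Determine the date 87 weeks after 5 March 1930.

Advancing 87 weeks = 609 days from March 5, 1930.
March has 31 days, so 31 − 5 = 26 days remain after March 5, 1930; 609 − 26 = 583 left.
April 1930 has 30 days: 583 − 30 = 553 left.
May 1930 has 31 days: 553 − 31 = 522 left.
June 1930 has 30 days: 522 − 30 = 492 left.
July 1930 has 31 days: 492 − 31 = 461 left.
August 1930 has 31 days: 461 − 31 = 430 left.
September 1930 has 30 days: 430 − 30 = 400 left.
October 1930 has 31 days: 400 − 31 = 369 left.
November 1930 has 30 days: 369 − 30 = 339 left.
December 1930 has 31 days: 339 − 31 = 308 left.
January 1931 has 31 days: 308 − 31 = 277 left.
February 1931 has 28 days (1931 is not a leap year): 277 − 28 = 249 left.
March 1931 has 31 days: 249 − 31 = 218 left.
April 1931 has 30 days: 218 − 30 = 188 left.
May 1931 has 31 days: 188 − 31 = 157 left.
June 1931 has 30 days: 157 − 30 = 127 left.
July 1931 has 31 days: 127 − 31 = 96 left.
August 1931 has 31 days: 96 − 31 = 65 left.
September 1931 has 30 days: 65 − 30 = 35 left.
October 1931 has 31 days: 35 − 31 = 4 left.
4 days into November 1931 → November 4, 1931.

November 4, 1931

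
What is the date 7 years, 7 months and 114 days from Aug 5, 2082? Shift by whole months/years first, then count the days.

Counting forward 7 years, 7 months and 114 days from August 5, 2082: first the month/year part, then the days.
+7 years → 2089; month 8 + 7 = 15, which is month 3 of year 2090 → March 2090.
Day 5 is valid in March, giving March 5, 2090.
Now add 114 days from March 5, 2090.
March has 31 days, so 31 − 5 = 26 days remain after March 5, 2090; 114 − 26 = 88 left.
April 2090 has 30 days: 88 − 30 = 58 left.
May 2090 has 31 days: 58 − 31 = 27 left.
27 days into June 2090 → June 27, 2090.

June 27, 2090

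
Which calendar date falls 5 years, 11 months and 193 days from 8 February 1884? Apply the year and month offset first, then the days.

July 20, 1890

Counting forward 5 years, 11 months and 193 days from February 8, 1884: first the month/year part, then the days.
+5 years → 1889; month 2 + 11 = 13, which is month 1 of year 1890 → January 1890.
Day 8 is valid in January, giving January 8, 1890.
Now add 193 days from January 8, 1890.
January has 31 days, so 31 − 8 = 23 days remain after January 8, 1890; 193 − 23 = 170 left.
February 1890 has 28 days (1890 is not a leap year): 170 − 28 = 142 left.
March 1890 has 31 days: 142 − 31 = 111 left.
April 1890 has 30 days: 111 − 30 = 81 left.
May 1890 has 31 days: 81 − 31 = 50 left.
June 1890 has 30 days: 50 − 30 = 20 left.
20 days into July 1890 → July 20, 1890.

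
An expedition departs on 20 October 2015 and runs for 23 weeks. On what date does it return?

March 29, 2016

Advancing 23 weeks = 161 days from October 20, 2015.
October has 31 days, so 31 − 20 = 11 days remain after October 20, 2015; 161 − 11 = 150 left.
November 2015 has 30 days: 150 − 30 = 120 left.
December 2015 has 31 days: 120 − 31 = 89 left.
January 2016 has 31 days: 89 − 31 = 58 left.
February 2016 has 29 days (2016 is a leap year): 58 − 29 = 29 left.
29 days into March 2016 → March 29, 2016.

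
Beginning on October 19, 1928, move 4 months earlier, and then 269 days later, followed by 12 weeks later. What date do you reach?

Subtracting 4 months from October 19, 1928:
month 10 − 4 = 6 → June 1928.
Day 19 is valid in June, giving June 19, 1928.
Adding 269 days from June 19, 1928:
June has 30 days, so 30 − 19 = 11 days remain after June 19, 1928; 269 − 11 = 258 left.
July 1928 has 31 days: 258 − 31 = 227 left.
August 1928 has 31 days: 227 − 31 = 196 left.
September 1928 has 30 days: 196 − 30 = 166 left.
October 1928 has 31 days: 166 − 31 = 135 left.
November 1928 has 30 days: 135 − 30 = 105 left.
December 1928 has 31 days: 105 − 31 = 74 left.
January 1929 has 31 days: 74 − 31 = 43 left.
February 1929 has 28 days (1929 is not a leap year): 43 − 28 = 15 left.
15 days into March 1929 → March 15, 1929.
Advancing 12 weeks (= 84 days) from March 15, 1929:
March has 31 days, so 31 − 15 = 16 days remain after March 15, 1929; 84 − 16 = 68 left.
April 1929 has 30 days: 68 − 30 = 38 left.
May 1929 has 31 days: 38 − 31 = 7 left.
7 days into June 1929 → June 7, 1929.

June 7, 1929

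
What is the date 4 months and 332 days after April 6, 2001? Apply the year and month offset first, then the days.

July 4, 2002

Advancing 4 months and 332 days from April 6, 2001: first the month/year part, then the days.
month 4 + 4 = 8 → August 2001.
Day 6 is valid in August, giving August 6, 2001.
Now add 332 days from August 6, 2001.
August has 31 days, so 31 − 6 = 25 days remain after August 6, 2001; 332 − 25 = 307 left.
September 2001 has 30 days: 307 − 30 = 277 left.
October 2001 has 31 days: 277 − 31 = 246 left.
November 2001 has 30 days: 246 − 30 = 216 left.
December 2001 has 31 days: 216 − 31 = 185 left.
January 2002 has 31 days: 185 − 31 = 154 left.
February 2002 has 28 days (2002 is not a leap year): 154 − 28 = 126 left.
March 2002 has 31 days: 126 − 31 = 95 left.
April 2002 has 30 days: 95 − 30 = 65 left.
May 2002 has 31 days: 65 − 31 = 34 left.
June 2002 has 30 days: 34 − 30 = 4 left.
4 days into July 2002 → July 4, 2002.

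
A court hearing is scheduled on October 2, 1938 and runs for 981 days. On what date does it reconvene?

Advancing 981 days from October 2, 1938.
October has 31 days, so 31 − 2 = 29 days remain after October 2, 1938; 981 − 29 = 952 left.
November 1938 has 30 days: 952 − 30 = 922 left.
December 1938 has 31 days: 922 − 31 = 891 left.
January 1939 has 31 days: 891 − 31 = 860 left.
February 1939 has 28 days (1939 is not a leap year): 860 − 28 = 832 left.
March 1939 has 31 days: 832 − 31 = 801 left.
April 1939 has 30 days: 801 − 30 = 771 left.
May 1939 has 31 days: 771 − 31 = 740 left.
June 1939 has 30 days: 740 − 30 = 710 left.
July 1939 has 31 days: 710 − 31 = 679 left.
August 1939 has 31 days: 679 − 31 = 648 left.
September 1939 has 30 days: 648 − 30 = 618 left.
October 1939 has 31 days: 618 − 31 = 587 left.
November 1939 has 30 days: 587 − 30 = 557 left.
December 1939 has 31 days: 557 − 31 = 526 left.
January 1940 has 31 days: 526 − 31 = 495 left.
February 1940 has 29 days (1940 is a leap year): 495 − 29 = 466 left.
March 1940 has 31 days: 466 − 31 = 435 left.
April 1940 has 30 days: 435 − 30 = 405 left.
May 1940 has 31 days: 405 − 31 = 374 left.
June 1940 has 30 days: 374 − 30 = 344 left.
July 1940 has 31 days: 344 − 31 = 313 left.
August 1940 has 31 days: 313 − 31 = 282 left.
September 1940 has 30 days: 282 − 30 = 252 left.
October 1940 has 31 days: 252 − 31 = 221 left.
November 1940 has 30 days: 221 − 30 = 191 left.
December 1940 has 31 days: 191 − 31 = 160 left.
January 1941 has 31 days: 160 − 31 = 129 left.
February 1941 has 28 days (1941 is not a leap year): 129 − 28 = 101 left.
March 1941 has 31 days: 101 − 31 = 70 left.
April 1941 has 30 days: 70 − 30 = 40 left.
May 1941 has 31 days: 40 − 31 = 9 left.
9 days into June 1941 → June 9, 1941.

June 9, 1941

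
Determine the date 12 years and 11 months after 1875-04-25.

March 25, 1888

Adding 12 years and 11 months from April 25, 1875.
+12 years → 1887; month 4 + 11 = 15, which is month 3 of year 1888 → March 1888.
Day 25 is valid in March, giving March 25, 1888.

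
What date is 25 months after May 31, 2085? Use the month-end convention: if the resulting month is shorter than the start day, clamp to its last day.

June 30, 2087

Adding 25 months from May 31, 2085.
month 5 + 25 = 30, which is month 6 of year 2087 → June 2087.
June 2087 has only 30 days and the start was day 31, so the date clamps to June 30, 2087.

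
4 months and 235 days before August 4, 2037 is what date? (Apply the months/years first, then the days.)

August 12, 2036

Subtracting 4 months and 235 days from August 4, 2037: first the month/year part, then the days.
month 8 − 4 = 4 → April 2037.
Day 4 is valid in April, giving April 4, 2037.
Now subtract 235 days from April 4, 2037.
Going back 4 days from April 4, 2037 reaches the end of the previous month; 235 − 4 = 231 left.
March 2037 has 31 days: 231 − 31 = 200 left.
February 2037 has 28 days (2037 is not a leap year): 200 − 28 = 172 left.
January 2037 has 31 days: 172 − 31 = 141 left.
December 2036 has 31 days: 141 − 31 = 110 left.
November 2036 has 30 days: 110 − 30 = 80 left.
October 2036 has 31 days: 80 − 31 = 49 left.
September 2036 has 30 days: 49 − 30 = 19 left.
August 2036 has 31 days; 31 − 19 = 12 → August 12, 2036.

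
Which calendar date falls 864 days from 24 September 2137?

Counting forward 864 days from September 24, 2137.
September has 30 days, so 30 − 24 = 6 days remain after September 24, 2137; 864 − 6 = 858 left.
October 2137 has 31 days: 858 − 31 = 827 left.
November 2137 has 30 days: 827 − 30 = 797 left.
December 2137 has 31 days: 797 − 31 = 766 left.
January 2138 has 31 days: 766 − 31 = 735 left.
February 2138 has 28 days (2138 is not a leap year): 735 − 28 = 707 left.
March 2138 has 31 days: 707 − 31 = 676 left.
April 2138 has 30 days: 676 − 30 = 646 left.
May 2138 has 31 days: 646 − 31 = 615 left.
June 2138 has 30 days: 615 − 30 = 585 left.
July 2138 has 31 days: 585 − 31 = 554 left.
August 2138 has 31 days: 554 − 31 = 523 left.
September 2138 has 30 days: 523 − 30 = 493 left.
October 2138 has 31 days: 493 − 31 = 462 left.
November 2138 has 30 days: 462 − 30 = 432 left.
December 2138 has 31 days: 432 − 31 = 401 left.
January 2139 has 31 days: 401 − 31 = 370 left.
February 2139 has 28 days (2139 is not a leap year): 370 − 28 = 342 left.
March 2139 has 31 days: 342 − 31 = 311 left.
April 2139 has 30 days: 311 − 30 = 281 left.
May 2139 has 31 days: 281 − 31 = 250 left.
June 2139 has 30 days: 250 − 30 = 220 left.
July 2139 has 31 days: 220 − 31 = 189 left.
August 2139 has 31 days: 189 − 31 = 158 left.
September 2139 has 30 days: 158 − 30 = 128 left.
October 2139 has 31 days: 128 − 31 = 97 left.
November 2139 has 30 days: 97 − 30 = 67 left.
December 2139 has 31 days: 67 − 31 = 36 left.
January 2140 has 31 days: 36 − 31 = 5 left.
5 days into February 2140 → February 5, 2140.

February 5, 2140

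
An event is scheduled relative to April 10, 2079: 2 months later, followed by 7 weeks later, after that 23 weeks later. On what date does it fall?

January 6, 2080

Advancing 2 months from April 10, 2079:
month 4 + 2 = 6 → June 2079.
Day 10 is valid in June, giving June 10, 2079.
Adding 7 weeks (= 49 days) from June 10, 2079:
June has 30 days, so 30 − 10 = 20 days remain after June 10, 2079; 49 − 20 = 29 left.
29 days into July 2079 → July 29, 2079.
Advancing 23 weeks (= 161 days) from July 29, 2079:
July has 31 days, so 31 − 29 = 2 days remain after July 29, 2079; 161 − 2 = 159 left.
August 2079 has 31 days: 159 − 31 = 128 left.
September 2079 has 30 days: 128 − 30 = 98 left.
October 2079 has 31 days: 98 − 31 = 67 left.
November 2079 has 30 days: 67 − 30 = 37 left.
December 2079 has 31 days: 37 − 31 = 6 left.
6 days into January 2080 → January 6, 2080.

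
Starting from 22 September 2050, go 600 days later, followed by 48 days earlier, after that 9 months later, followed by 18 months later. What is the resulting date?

Advancing 600 days from September 22, 2050:
September has 30 days, so 30 − 22 = 8 days remain after September 22, 2050; 600 − 8 = 592 left.
October 2050 has 31 days: 592 − 31 = 561 left.
November 2050 has 30 days: 561 − 30 = 531 left.
December 2050 has 31 days: 531 − 31 = 500 left.
January 2051 has 31 days: 500 − 31 = 469 left.
February 2051 has 28 days (2051 is not a leap year): 469 − 28 = 441 left.
March 2051 has 31 days: 441 − 31 = 410 left.
April 2051 has 30 days: 410 − 30 = 380 left.
May 2051 has 31 days: 380 − 31 = 349 left.
June 2051 has 30 days: 349 − 30 = 319 left.
July 2051 has 31 days: 319 − 31 = 288 left.
August 2051 has 31 days: 288 − 31 = 257 left.
September 2051 has 30 days: 257 − 30 = 227 left.
October 2051 has 31 days: 227 − 31 = 196 left.
November 2051 has 30 days: 196 − 30 = 166 left.
December 2051 has 31 days: 166 − 31 = 135 left.
January 2052 has 31 days: 135 − 31 = 104 left.
February 2052 has 29 days (2052 is a leap year): 104 − 29 = 75 left.
March 2052 has 31 days: 75 − 31 = 44 left.
April 2052 has 30 days: 44 − 30 = 14 left.
14 days into May 2052 → May 14, 2052.
Counting back 48 days from May 14, 2052:
Going back 14 days from May 14, 2052 reaches the end of the previous month; 48 − 14 = 34 left.
April 2052 has 30 days: 34 − 30 = 4 left.
March 2052 has 31 days; 31 − 4 = 27 → March 27, 2052.
Advancing 9 months from March 27, 2052:
month 3 + 9 = 12 → December 2052.
Day 27 is valid in December, giving December 27, 2052.
Counting forward 18 months from December 27, 2052:
month 12 + 18 = 30, which is month 6 of year 2054 → June 2054.
Day 27 is valid in June, giving June 27, 2054.

June 27, 2054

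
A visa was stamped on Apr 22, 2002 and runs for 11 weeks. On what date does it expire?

July 8, 2002

Adding 11 weeks = 77 days from April 22, 2002.
April has 30 days, so 30 − 22 = 8 days remain after April 22, 2002; 77 − 8 = 69 left.
May 2002 has 31 days: 69 − 31 = 38 left.
June 2002 has 30 days: 38 − 30 = 8 left.
8 days into July 2002 → July 8, 2002.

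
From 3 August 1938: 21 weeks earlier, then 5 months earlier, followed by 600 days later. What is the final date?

Subtracting 21 weeks (= 147 days) from August 3, 1938:
Going back 3 days from August 3, 1938 reaches the end of the previous month; 147 − 3 = 144 left.
July 1938 has 31 days: 144 − 31 = 113 left.
June 1938 has 30 days: 113 − 30 = 83 left.
May 1938 has 31 days: 83 − 31 = 52 left.
April 1938 has 30 days: 52 − 30 = 22 left.
March 1938 has 31 days; 31 − 22 = 9 → March 9, 1938.
Going back 5 months from March 9, 1938:
month 3 − 5 = -2, which is month 10 of year 1937 → October 1937.
Day 9 is valid in October, giving October 9, 1937.
Advancing 600 days from October 9, 1937:
October has 31 days, so 31 − 9 = 22 days remain after October 9, 1937; 600 − 22 = 578 left.
November 1937 has 30 days: 578 − 30 = 548 left.
December 1937 has 31 days: 548 − 31 = 517 left.
January 1938 has 31 days: 517 − 31 = 486 left.
February 1938 has 28 days (1938 is not a leap year): 486 − 28 = 458 left.
March 1938 has 31 days: 458 − 31 = 427 left.
April 1938 has 30 days: 427 − 30 = 397 left.
May 1938 has 31 days: 397 − 31 = 366 left.
June 1938 has 30 days: 366 − 30 = 336 left.
July 1938 has 31 days: 336 − 31 = 305 left.
August 1938 has 31 days: 305 − 31 = 274 left.
September 1938 has 30 days: 274 − 30 = 244 left.
October 1938 has 31 days: 244 − 31 = 213 left.
November 1938 has 30 days: 213 − 30 = 183 left.
December 1938 has 31 days: 183 − 31 = 152 left.
January 1939 has 31 days: 152 − 31 = 121 left.
February 1939 has 28 days (1939 is not a leap year): 121 − 28 = 93 left.
March 1939 has 31 days: 93 − 31 = 62 left.
April 1939 has 30 days: 62 − 30 = 32 left.
May 1939 has 31 days: 32 − 31 = 1 left.
1 day into June 1939 → June 1, 1939.

June 1, 1939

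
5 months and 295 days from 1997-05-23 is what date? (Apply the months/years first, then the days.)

August 14, 1998

Counting forward 5 months and 295 days from May 23, 1997: first the month/year part, then the days.
month 5 + 5 = 10 → October 1997.
Day 23 is valid in October, giving October 23, 1997.
Now add 295 days from October 23, 1997.
October has 31 days, so 31 − 23 = 8 days remain after October 23, 1997; 295 − 8 = 287 left.
November 1997 has 30 days: 287 − 30 = 257 left.
December 1997 has 31 days: 257 − 31 = 226 left.
January 1998 has 31 days: 226 − 31 = 195 left.
February 1998 has 28 days (1998 is not a leap year): 195 − 28 = 167 left.
March 1998 has 31 days: 167 − 31 = 136 left.
April 1998 has 30 days: 136 − 30 = 106 left.
May 1998 has 31 days: 106 − 31 = 75 left.
June 1998 has 30 days: 75 − 30 = 45 left.
July 1998 has 31 days: 45 − 31 = 14 left.
14 days into August 1998 → August 14, 1998.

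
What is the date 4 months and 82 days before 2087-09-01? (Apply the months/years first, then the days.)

February 8, 2087

Subtracting 4 months and 82 days from September 1, 2087: first the month/year part, then the days.
month 9 − 4 = 5 → May 2087.
Day 1 is valid in May, giving May 1, 2087.
Now subtract 82 days from May 1, 2087.
Going back 1 day from May 1, 2087 reaches the end of the previous month; 82 − 1 = 81 left.
April 2087 has 30 days: 81 − 30 = 51 left.
March 2087 has 31 days: 51 − 31 = 20 left.
February 2087 has 28 days; 28 − 20 = 8 → February 8, 2087.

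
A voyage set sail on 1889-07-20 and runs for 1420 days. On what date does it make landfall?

June 9, 1893

Advancing 1420 days from July 20, 1889.
July has 31 days, so 31 − 20 = 11 days remain after July 20, 1889; 1420 − 11 = 1409 left.
August 1889 has 31 days: 1409 − 31 = 1378 left.
September 1889 has 30 days: 1378 − 30 = 1348 left.
October 1889 has 31 days: 1348 − 31 = 1317 left.
November 1889 has 30 days: 1317 − 30 = 1287 left.
December 1889 has 31 days: 1287 − 31 = 1256 left.
January 1890 has 31 days: 1256 − 31 = 1225 left.
February 1890 has 28 days (1890 is not a leap year): 1225 − 28 = 1197 left.
March 1890 has 31 days: 1197 − 31 = 1166 left.
April 1890 has 30 days: 1166 − 30 = 1136 left.
May 1890 has 31 days: 1136 − 31 = 1105 left.
June 1890 has 30 days: 1105 − 30 = 1075 left.
July 1890 has 31 days: 1075 − 31 = 1044 left.
August 1890 has 31 days: 1044 − 31 = 1013 left.
September 1890 has 30 days: 1013 − 30 = 983 left.
October 1890 has 31 days: 983 − 31 = 952 left.
November 1890 has 30 days: 952 − 30 = 922 left.
December 1890 has 31 days: 922 − 31 = 891 left.
January 1891 has 31 days: 891 − 31 = 860 left.
February 1891 has 28 days (1891 is not a leap year): 860 − 28 = 832 left.
March 1891 has 31 days: 832 − 31 = 801 left.
April 1891 has 30 days: 801 − 30 = 771 left.
May 1891 has 31 days: 771 − 31 = 740 left.
June 1891 has 30 days: 740 − 30 = 710 left.
July 1891 has 31 days: 710 − 31 = 679 left.
August 1891 has 31 days: 679 − 31 = 648 left.
September 1891 has 30 days: 648 − 30 = 618 left.
October 1891 has 31 days: 618 − 31 = 587 left.
November 1891 has 30 days: 587 − 30 = 557 left.
December 1891 has 31 days: 557 − 31 = 526 left.
January 1892 has 31 days: 526 − 31 = 495 left.
February 1892 has 29 days (1892 is a leap year): 495 − 29 = 466 left.
March 1892 has 31 days: 466 − 31 = 435 left.
April 1892 has 30 days: 435 − 30 = 405 left.
May 1892 has 31 days: 405 − 31 = 374 left.
June 1892 has 30 days: 374 − 30 = 344 left.
July 1892 has 31 days: 344 − 31 = 313 left.
August 1892 has 31 days: 313 − 31 = 282 left.
September 1892 has 30 days: 282 − 30 = 252 left.
October 1892 has 31 days: 252 − 31 = 221 left.
November 1892 has 30 days: 221 − 30 = 191 left.
December 1892 has 31 days: 191 − 31 = 160 left.
January 1893 has 31 days: 160 − 31 = 129 left.
February 1893 has 28 days (1893 is not a leap year): 129 − 28 = 101 left.
March 1893 has 31 days: 101 − 31 = 70 left.
April 1893 has 30 days: 70 − 30 = 40 left.
May 1893 has 31 days: 40 − 31 = 9 left.
9 days into June 1893 → June 9, 1893.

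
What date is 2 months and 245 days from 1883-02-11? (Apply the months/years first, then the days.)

December 12, 1883

Counting forward 2 months and 245 days from February 11, 1883: first the month/year part, then the days.
month 2 + 2 = 4 → April 1883.
Day 11 is valid in April, giving April 11, 1883.
Now add 245 days from April 11, 1883.
April has 30 days, so 30 − 11 = 19 days remain after April 11, 1883; 245 − 19 = 226 left.
May 1883 has 31 days: 226 − 31 = 195 left.
June 1883 has 30 days: 195 − 30 = 165 left.
July 1883 has 31 days: 165 − 31 = 134 left.
August 1883 has 31 days: 134 − 31 = 103 left.
September 1883 has 30 days: 103 − 30 = 73 left.
October 1883 has 31 days: 73 − 31 = 42 left.
November 1883 has 30 days: 42 − 30 = 12 left.
12 days into December 1883 → December 12, 1883.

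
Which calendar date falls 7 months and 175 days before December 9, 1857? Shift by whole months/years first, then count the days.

Subtracting 7 months and 175 days from December 9, 1857: first the month/year part, then the days.
month 12 − 7 = 5 → May 1857.
Day 9 is valid in May, giving May 9, 1857.
Now subtract 175 days from May 9, 1857.
Going back 9 days from May 9, 1857 reaches the end of the previous month; 175 − 9 = 166 left.
April 1857 has 30 days: 166 − 30 = 136 left.
March 1857 has 31 days: 136 − 31 = 105 left.
February 1857 has 28 days (1857 is not a leap year): 105 − 28 = 77 left.
January 1857 has 31 days: 77 − 31 = 46 left.
December 1856 has 31 days: 46 − 31 = 15 left.
November 1856 has 30 days; 30 − 15 = 15 → November 15, 1856.

November 15, 1856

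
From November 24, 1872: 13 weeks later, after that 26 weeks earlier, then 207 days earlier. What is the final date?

Adding 13 weeks (= 91 days) from November 24, 1872:
November has 30 days, so 30 − 24 = 6 days remain after November 24, 1872; 91 − 6 = 85 left.
December 1872 has 31 days: 85 − 31 = 54 left.
January 1873 has 31 days: 54 − 31 = 23 left.
23 days into February 1873 → February 23, 1873.
Going back 26 weeks (= 182 days) from February 23, 1873:
Going back 23 days from February 23, 1873 reaches the end of the previous month; 182 − 23 = 159 left.
January 1873 has 31 days: 159 − 31 = 128 left.
December 1872 has 31 days: 128 − 31 = 97 left.
November 1872 has 30 days: 97 − 30 = 67 left.
October 1872 has 31 days: 67 − 31 = 36 left.
September 1872 has 30 days: 36 − 30 = 6 left.
August 1872 has 31 days; 31 − 6 = 25 → August 25, 1872.
Going back 207 days from August 25, 1872:
Going back 25 days from August 25, 1872 reaches the end of the previous month; 207 − 25 = 182 left.
July 1872 has 31 days: 182 − 31 = 151 left.
June 1872 has 30 days: 151 − 30 = 121 left.
May 1872 has 31 days: 121 − 31 = 90 left.
April 1872 has 30 days: 90 − 30 = 60 left.
March 1872 has 31 days: 60 − 31 = 29 left.
February 1872 has 29 days (1872 is a leap year): 29 − 29 = 0 left.
January 1872 has 31 days; 31 − 0 = 31 → January 31, 1872.

January 31, 1872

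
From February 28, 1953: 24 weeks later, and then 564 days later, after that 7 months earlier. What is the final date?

Advancing 24 weeks (= 168 days) from February 28, 1953:
February has 28 days, so 28 − 28 = 0 days remain after February 28, 1953; 168 − 0 = 168 left.
March 1953 has 31 days: 168 − 31 = 137 left.
April 1953 has 30 days: 137 − 30 = 107 left.
May 1953 has 31 days: 107 − 31 = 76 left.
June 1953 has 30 days: 76 − 30 = 46 left.
July 1953 has 31 days: 46 − 31 = 15 left.
15 days into August 1953 → August 15, 1953.
Counting forward 564 days from August 15, 1953:
August has 31 days, so 31 − 15 = 16 days remain after August 15, 1953; 564 − 16 = 548 left.
September 1953 has 30 days: 548 − 30 = 518 left.
October 1953 has 31 days: 518 − 31 = 487 left.
November 1953 has 30 days: 487 − 30 = 457 left.
December 1953 has 31 days: 457 − 31 = 426 left.
January 1954 has 31 days: 426 − 31 = 395 left.
February 1954 has 28 days (1954 is not a leap year): 395 − 28 = 367 left.
March 1954 has 31 days: 367 − 31 = 336 left.
April 1954 has 30 days: 336 − 30 = 306 left.
May 1954 has 31 days: 306 − 31 = 275 left.
June 1954 has 30 days: 275 − 30 = 245 left.
July 1954 has 31 days: 245 − 31 = 214 left.
August 1954 has 31 days: 214 − 31 = 183 left.
September 1954 has 30 days: 183 − 30 = 153 left.
October 1954 has 31 days: 153 − 31 = 122 left.
November 1954 has 30 days: 122 − 30 = 92 left.
December 1954 has 31 days: 92 − 31 = 61 left.
January 1955 has 31 days: 61 − 31 = 30 left.
February 1955 has 28 days (1955 is not a leap year): 30 − 28 = 2 left.
2 days into March 1955 → March 2, 1955.
Going back 7 months from March 2, 1955:
month 3 − 7 = -4, which is month 8 of year 1954 → August 1954.
Day 2 is valid in August, giving August 2, 1954.

August 2, 1954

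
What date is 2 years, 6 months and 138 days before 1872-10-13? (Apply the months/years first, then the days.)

November 26, 1869

Subtracting 2 years, 6 months and 138 days from October 13, 1872: first the month/year part, then the days.
-2 years → 1870; month 10 − 6 = 4 → April 1870.
Day 13 is valid in April, giving April 13, 1870.
Now subtract 138 days from April 13, 1870.
Going back 13 days from April 13, 1870 reaches the end of the previous month; 138 − 13 = 125 left.
March 1870 has 31 days: 125 − 31 = 94 left.
February 1870 has 28 days (1870 is not a leap year): 94 − 28 = 66 left.
January 1870 has 31 days: 66 − 31 = 35 left.
December 1869 has 31 days: 35 − 31 = 4 left.
November 1869 has 30 days; 30 − 4 = 26 → November 26, 1869.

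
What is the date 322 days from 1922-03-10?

Counting forward 322 days from March 10, 1922.
March has 31 days, so 31 − 10 = 21 days remain after March 10, 1922; 322 − 21 = 301 left.
April 1922 has 30 days: 301 − 30 = 271 left.
May 1922 has 31 days: 271 − 31 = 240 left.
June 1922 has 30 days: 240 − 30 = 210 left.
July 1922 has 31 days: 210 − 31 = 179 left.
August 1922 has 31 days: 179 − 31 = 148 left.
September 1922 has 30 days: 148 − 30 = 118 left.
October 1922 has 31 days: 118 − 31 = 87 left.
November 1922 has 30 days: 87 − 30 = 57 left.
December 1922 has 31 days: 57 − 31 = 26 left.
26 days into January 1923 → January 26, 1923.

January 26, 1923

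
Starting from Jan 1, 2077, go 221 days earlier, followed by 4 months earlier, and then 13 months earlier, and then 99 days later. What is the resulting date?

Going back 221 days from January 1, 2077:
Going back 1 day from January 1, 2077 reaches the end of the previous month; 221 − 1 = 220 left.
December 2076 has 31 days: 220 − 31 = 189 left.
November 2076 has 30 days: 189 − 30 = 159 left.
October 2076 has 31 days: 159 − 31 = 128 left.
September 2076 has 30 days: 128 − 30 = 98 left.
August 2076 has 31 days: 98 − 31 = 67 left.
July 2076 has 31 days: 67 − 31 = 36 left.
June 2076 has 30 days: 36 − 30 = 6 left.
May 2076 has 31 days; 31 − 6 = 25 → May 25, 2076.
Subtracting 4 months from May 25, 2076:
month 5 − 4 = 1 → January 2076.
Day 25 is valid in January, giving January 25, 2076.
Going back 13 months from January 25, 2076:
month 1 − 13 = -12, which is month 12 of year 2074 → December 2074.
Day 25 is valid in December, giving December 25, 2074.
Adding 99 days from December 25, 2074:
December has 31 days, so 31 − 25 = 6 days remain after December 25, 2074; 99 − 6 = 93 left.
January 2075 has 31 days: 93 − 31 = 62 left.
February 2075 has 28 days (2075 is not a leap year): 62 − 28 = 34 left.
March 2075 has 31 days: 34 − 31 = 3 left.
3 days into April 2075 → April 3, 2075.

April 3, 2075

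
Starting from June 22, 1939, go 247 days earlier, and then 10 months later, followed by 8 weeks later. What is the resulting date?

Going back 247 days from June 22, 1939:
Going back 22 days from June 22, 1939 reaches the end of the previous month; 247 − 22 = 225 left.
May 1939 has 31 days: 225 − 31 = 194 left.
April 1939 has 30 days: 194 − 30 = 164 left.
March 1939 has 31 days: 164 − 31 = 133 left.
February 1939 has 28 days (1939 is not a leap year): 133 − 28 = 105 left.
January 1939 has 31 days: 105 − 31 = 74 left.
December 1938 has 31 days: 74 − 31 = 43 left.
November 1938 has 30 days: 43 − 30 = 13 left.
October 1938 has 31 days; 31 − 13 = 18 → October 18, 1938.
Counting forward 10 months from October 18, 1938:
month 10 + 10 = 20, which is month 8 of year 1939 → August 1939.
Day 18 is valid in August, giving August 18, 1939.
Counting forward 8 weeks (= 56 days) from August 18, 1939:
August has 31 days, so 31 − 18 = 13 days remain after August 18, 1939; 56 − 13 = 43 left.
September 1939 has 30 days: 43 − 30 = 13 left.
13 days into October 1939 → October 13, 1939.

October 13, 1939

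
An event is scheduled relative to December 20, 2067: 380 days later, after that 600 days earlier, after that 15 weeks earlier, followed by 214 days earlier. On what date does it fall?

Counting forward 380 days from December 20, 2067:
December has 31 days, so 31 − 20 = 11 days remain after December 20, 2067; 380 − 11 = 369 left.
January 2068 has 31 days: 369 − 31 = 338 left.
February 2068 has 29 days (2068 is a leap year): 338 − 29 = 309 left.
March 2068 has 31 days: 309 − 31 = 278 left.
April 2068 has 30 days: 278 − 30 = 248 left.
May 2068 has 31 days: 248 − 31 = 217 left.
June 2068 has 30 days: 217 − 30 = 187 left.
July 2068 has 31 days: 187 − 31 = 156 left.
August 2068 has 31 days: 156 − 31 = 125 left.
September 2068 has 30 days: 125 − 30 = 95 left.
October 2068 has 31 days: 95 − 31 = 64 left.
November 2068 has 30 days: 64 − 30 = 34 left.
December 2068 has 31 days: 34 − 31 = 3 left.
3 days into January 2069 → January 3, 2069.
Subtracting 600 days from January 3, 2069:
Going back 3 days from January 3, 2069 reaches the end of the previous month; 600 − 3 = 597 left.
December 2068 has 31 days: 597 − 31 = 566 left.
November 2068 has 30 days: 566 − 30 = 536 left.
October 2068 has 31 days: 536 − 31 = 505 left.
September 2068 has 30 days: 505 − 30 = 475 left.
August 2068 has 31 days: 475 − 31 = 444 left.
July 2068 has 31 days: 444 − 31 = 413 left.
June 2068 has 30 days: 413 − 30 = 383 left.
May 2068 has 31 days: 383 − 31 = 352 left.
April 2068 has 30 days: 352 − 30 = 322 left.
March 2068 has 31 days: 322 − 31 = 291 left.
February 2068 has 29 days (2068 is a leap year): 291 − 29 = 262 left.
January 2068 has 31 days: 262 − 31 = 231 left.
December 2067 has 31 days: 231 − 31 = 200 left.
November 2067 has 30 days: 200 − 30 = 170 left.
October 2067 has 31 days: 170 − 31 = 139 left.
September 2067 has 30 days: 139 − 30 = 109 left.
August 2067 has 31 days: 109 − 31 = 78 left.
July 2067 has 31 days: 78 − 31 = 47 left.
June 2067 has 30 days: 47 − 30 = 17 left.
May 2067 has 31 days; 31 − 17 = 14 → May 14, 2067.
Going back 15 weeks (= 105 days) from May 14, 2067:
Going back 14 days from May 14, 2067 reaches the end of the previous month; 105 − 14 = 91 left.
April 2067 has 30 days: 91 − 30 = 61 left.
March 2067 has 31 days: 61 − 31 = 30 left.
February 2067 has 28 days (2067 is not a leap year): 30 − 28 = 2 left.
January 2067 has 31 days; 31 − 2 = 29 → January 29, 2067.
Counting back 214 days from January 29, 2067:
Going back 29 days from January 29, 2067 reaches the end of the previous month; 214 − 29 = 185 left.
December 2066 has 31 days: 185 − 31 = 154 left.
November 2066 has 30 days: 154 − 30 = 124 left.
October 2066 has 31 days: 124 − 31 = 93 left.
September 2066 has 30 days: 93 − 30 = 63 left.
August 2066 has 31 days: 63 − 31 = 32 left.
July 2066 has 31 days: 32 − 31 = 1 left.
June 2066 has 30 days; 30 − 1 = 29 → June 29, 2066.

June 29, 2066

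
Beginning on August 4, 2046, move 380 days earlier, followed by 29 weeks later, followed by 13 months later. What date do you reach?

Counting back 380 days from August 4, 2046:
Going back 4 days from August 4, 2046 reaches the end of the previous month; 380 − 4 = 376 left.
July 2046 has 31 days: 376 − 31 = 345 left.
June 2046 has 30 days: 345 − 30 = 315 left.
May 2046 has 31 days: 315 − 31 = 284 left.
April 2046 has 30 days: 284 − 30 = 254 left.
March 2046 has 31 days: 254 − 31 = 223 left.
February 2046 has 28 days (2046 is not a leap year): 223 − 28 = 195 left.
January 2046 has 31 days: 195 − 31 = 164 left.
December 2045 has 31 days: 164 − 31 = 133 left.
November 2045 has 30 days: 133 − 30 = 103 left.
October 2045 has 31 days: 103 − 31 = 72 left.
September 2045 has 30 days: 72 − 30 = 42 left.
August 2045 has 31 days: 42 − 31 = 11 left.
July 2045 has 31 days; 31 − 11 = 20 → July 20, 2045.
Counting forward 29 weeks (= 203 days) from July 20, 2045:
July has 31 days, so 31 − 20 = 11 days remain after July 20, 2045; 203 − 11 = 192 left.
August 2045 has 31 days: 192 − 31 = 161 left.
September 2045 has 30 days: 161 − 30 = 131 left.
October 2045 has 31 days: 131 − 31 = 100 left.
November 2045 has 30 days: 100 − 30 = 70 left.
December 2045 has 31 days: 70 − 31 = 39 left.
January 2046 has 31 days: 39 − 31 = 8 left.
8 days into February 2046 → February 8, 2046.
Advancing 13 months from February 8, 2046:
month 2 + 13 = 15, which is month 3 of year 2047 → March 2047.
Day 8 is valid in March, giving March 8, 2047.

March 8, 2047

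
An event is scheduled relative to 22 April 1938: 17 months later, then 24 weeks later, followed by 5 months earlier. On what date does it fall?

Adding 17 months from April 22, 1938:
month 4 + 17 = 21, which is month 9 of year 1939 → September 1939.
Day 22 is valid in September, giving September 22, 1939.
Counting forward 24 weeks (= 168 days) from September 22, 1939:
September has 30 days, so 30 − 22 = 8 days remain after September 22, 1939; 168 − 8 = 160 left.
October 1939 has 31 days: 160 − 31 = 129 left.
November 1939 has 30 days: 129 − 30 = 99 left.
December 1939 has 31 days: 99 − 31 = 68 left.
January 1940 has 31 days: 68 − 31 = 37 left.
February 1940 has 29 days (1940 is a leap year): 37 − 29 = 8 left.
8 days into March 1940 → March 8, 1940.
Going back 5 months from March 8, 1940:
month 3 − 5 = -2, which is month 10 of year 1939 → October 1939.
Day 8 is valid in October, giving October 8, 1939.

October 8, 1939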